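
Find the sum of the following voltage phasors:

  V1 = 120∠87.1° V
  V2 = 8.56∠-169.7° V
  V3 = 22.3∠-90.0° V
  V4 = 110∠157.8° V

Step 1 — Convert each phasor to rectangular form:
  V1 = 120·(cos(87.1°) + j·sin(87.1°)) = 6.071 + j119.8 V
  V2 = 8.56·(cos(-169.7°) + j·sin(-169.7°)) = -8.422 - j1.531 V
  V3 = 22.3·(cos(-90.0°) + j·sin(-90.0°)) = 0 - j22.3 V
  V4 = 110·(cos(157.8°) + j·sin(157.8°)) = -101.8 + j41.56 V
Step 2 — Sum components: V_total = -104.2 + j137.6 V.
Step 3 — Convert to polar: |V_total| = 172.6 V, ∠V_total = 127.1°.

V_total = 172.6∠127.1° V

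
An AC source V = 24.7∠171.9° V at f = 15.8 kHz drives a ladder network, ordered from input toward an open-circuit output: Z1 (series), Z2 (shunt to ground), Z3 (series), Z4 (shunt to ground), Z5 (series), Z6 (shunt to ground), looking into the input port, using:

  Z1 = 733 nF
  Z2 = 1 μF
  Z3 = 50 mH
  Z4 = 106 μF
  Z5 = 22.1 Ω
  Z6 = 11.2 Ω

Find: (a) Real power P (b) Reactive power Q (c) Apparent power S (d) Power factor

Step 1 — Angular frequency: ω = 2π·f = 2π·1.58e+04 = 9.927e+04 rad/s.
Step 2 — Component impedances:
  Z1: Z = 1/(jωC) = -j/(ω·C) = 0 - j13.74 Ω
  Z2: Z = 1/(jωC) = -j/(ω·C) = 0 - j10.07 Ω
  Z3: Z = jωL = j·9.927e+04·0.05 = 0 + j4964 Ω
  Z4: Z = 1/(jωC) = -j/(ω·C) = 0 - j0.09503 Ω
  Z5: Z = R = 22.1 Ω
  Z6: Z = R = 11.2 Ω
Step 3 — Ladder network (open output): work backward from the far end, alternating series and parallel combinations. Z_in = 0 - j23.84 Ω = 23.84∠-90.0° Ω.
Step 4 — Source phasor: V = 24.7∠171.9° V = -24.45 + j3.48 V.
Step 5 — Current: I = V / Z = -0.146 - j1.026 A = 1.036∠-98.1° A.
Step 6 — Complex power: S = V·I* = 0 - j25.6 VA.
Step 7 — Real power: P = Re(S) = 0 W.
Step 8 — Reactive power: Q = Im(S) = -25.6 VAR.
Step 9 — Apparent power: |S| = 25.6 VA.
Step 10 — Power factor: PF = P/|S| = 0 (leading).

(a) P = 0 W  (b) Q = -25.6 VAR  (c) S = 25.6 VA  (d) PF = 0 (leading)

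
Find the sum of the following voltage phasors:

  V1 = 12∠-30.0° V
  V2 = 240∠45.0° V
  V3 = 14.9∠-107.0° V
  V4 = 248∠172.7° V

Step 1 — Convert each phasor to rectangular form:
  V1 = 12·(cos(-30.0°) + j·sin(-30.0°)) = 10.39 - j6 V
  V2 = 240·(cos(45.0°) + j·sin(45.0°)) = 169.7 + j169.7 V
  V3 = 14.9·(cos(-107.0°) + j·sin(-107.0°)) = -4.356 - j14.25 V
  V4 = 248·(cos(172.7°) + j·sin(172.7°)) = -246 + j31.51 V
Step 2 — Sum components: V_total = -70.25 + j181 V.
Step 3 — Convert to polar: |V_total| = 194.1 V, ∠V_total = 111.2°.

V_total = 194.1∠111.2° V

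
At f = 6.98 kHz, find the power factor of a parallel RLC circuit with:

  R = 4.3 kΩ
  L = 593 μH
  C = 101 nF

Step 1 — Angular frequency: ω = 2π·f = 2π·6980 = 4.386e+04 rad/s.
Step 2 — Component impedances:
  R: Z = R = 4300 Ω
  L: Z = jωL = j·4.386e+04·0.000593 = 0 + j26.01 Ω
  C: Z = 1/(jωC) = -j/(ω·C) = 0 - j225.8 Ω
Step 3 — Parallel combination: 1/Z_total = 1/R + 1/L + 1/C; Z_total = 0.2009 + j29.39 Ω = 29.39∠89.6° Ω.
Step 4 — Power factor: PF = cos(φ) = Re(Z)/|Z| = 0.200909/29.3923 = 0.006835.
Step 5 — Type: Im(Z) = 29.39 ⇒ lagging (phase φ = 89.6°).

PF = 0.006835 (lagging, φ = 89.6°)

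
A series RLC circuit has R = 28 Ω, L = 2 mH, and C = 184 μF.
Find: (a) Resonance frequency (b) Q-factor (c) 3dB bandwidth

Step 1 — Resonance: ω₀ = 1/√(LC) = 1/√(0.002·0.000184) = 1648 rad/s.
Step 2 — f₀ = ω₀/(2π) = 262.4 Hz.
Step 3 — Series Q: Q = ω₀L/R = 1648·0.002/28 = 0.1177.
Step 4 — Bandwidth: Δω = ω₀/Q = 1.4e+04 rad/s; BW = Δω/(2π) = 2228 Hz.

(a) f₀ = 262.4 Hz  (b) Q = 0.1177  (c) BW = 2228 Hz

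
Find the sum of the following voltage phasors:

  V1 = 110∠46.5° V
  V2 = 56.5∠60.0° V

Step 1 — Convert each phasor to rectangular form:
  V1 = 110·(cos(46.5°) + j·sin(46.5°)) = 75.72 + j79.79 V
  V2 = 56.5·(cos(60.0°) + j·sin(60.0°)) = 28.25 + j48.93 V
Step 2 — Sum components: V_total = 104 + j128.7 V.
Step 3 — Convert to polar: |V_total| = 165.5 V, ∠V_total = 51.1°.

V_total = 165.5∠51.1° V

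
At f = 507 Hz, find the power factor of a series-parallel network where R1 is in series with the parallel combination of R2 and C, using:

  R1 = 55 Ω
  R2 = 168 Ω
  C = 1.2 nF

Step 1 — Angular frequency: ω = 2π·f = 2π·507 = 3186 rad/s.
Step 2 — Component impedances:
  R1: Z = R = 55 Ω
  R2: Z = R = 168 Ω
  C: Z = 1/(jωC) = -j/(ω·C) = 0 - j2.616e+05 Ω
Step 3 — Parallel branch: R2 || C = 1/(1/R2 + 1/C) = 168 - j0.1079 Ω.
Step 4 — Series with R1: Z_total = R1 + (R2 || C) = 223 - j0.1079 Ω = 223∠-0.0° Ω.
Step 5 — Power factor: PF = cos(φ) = Re(Z)/|Z| = 223/223 = 1.
Step 6 — Type: Im(Z) = -0.1079 ⇒ leading (phase φ = -0.0°).

PF = 1 (leading, φ = -0.0°)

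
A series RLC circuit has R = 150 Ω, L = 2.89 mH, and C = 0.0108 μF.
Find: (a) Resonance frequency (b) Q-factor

Step 1 — Resonance condition Im(Z)=0 gives ω₀ = 1/√(LC).
Step 2 — ω₀ = 1/√(0.00289·1.08e-08) = 1.79e+05 rad/s.
Step 3 — f₀ = ω₀/(2π) = 2.849e+04 Hz.
Step 4 — Series Q: Q = ω₀L/R = 1.79e+05·0.00289/150 = 3.449.

(a) f₀ = 2.849e+04 Hz  (b) Q = 3.449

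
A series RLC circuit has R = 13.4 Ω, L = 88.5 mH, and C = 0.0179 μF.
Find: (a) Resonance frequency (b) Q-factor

Step 1 — Resonance condition Im(Z)=0 gives ω₀ = 1/√(LC).
Step 2 — ω₀ = 1/√(0.0885·1.79e-08) = 2.512e+04 rad/s.
Step 3 — f₀ = ω₀/(2π) = 3999 Hz.
Step 4 — Series Q: Q = ω₀L/R = 2.512e+04·0.0885/13.4 = 165.9.

(a) f₀ = 3999 Hz  (b) Q = 165.9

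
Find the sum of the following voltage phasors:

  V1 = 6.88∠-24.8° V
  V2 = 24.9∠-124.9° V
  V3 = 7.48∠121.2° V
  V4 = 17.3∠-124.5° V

Step 1 — Convert each phasor to rectangular form:
  V1 = 6.88·(cos(-24.8°) + j·sin(-24.8°)) = 6.246 - j2.886 V
  V2 = 24.9·(cos(-124.9°) + j·sin(-124.9°)) = -14.25 - j20.42 V
  V3 = 7.48·(cos(121.2°) + j·sin(121.2°)) = -3.875 + j6.398 V
  V4 = 17.3·(cos(-124.5°) + j·sin(-124.5°)) = -9.799 - j14.26 V
Step 2 — Sum components: V_total = -21.67 - j31.17 V.
Step 3 — Convert to polar: |V_total| = 37.96 V, ∠V_total = -124.8°.

V_total = 37.96∠-124.8° V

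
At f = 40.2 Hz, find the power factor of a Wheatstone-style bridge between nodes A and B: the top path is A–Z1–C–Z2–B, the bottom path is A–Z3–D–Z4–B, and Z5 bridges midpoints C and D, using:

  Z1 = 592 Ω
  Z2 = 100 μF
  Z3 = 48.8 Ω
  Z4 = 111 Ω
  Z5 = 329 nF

Step 1 — Angular frequency: ω = 2π·f = 2π·40.2 = 252.6 rad/s.
Step 2 — Component impedances:
  Z1: Z = R = 592 Ω
  Z2: Z = 1/(jωC) = -j/(ω·C) = 0 - j39.59 Ω
  Z3: Z = R = 48.8 Ω
  Z4: Z = R = 111 Ω
  Z5: Z = 1/(jωC) = -j/(ω·C) = 0 - j1.203e+04 Ω
Step 3 — Bridge requires nodal analysis (the Z5 bridge couples midpoints C and D, so the two paths cannot be reduced to a simple series/parallel combination). Setting node B to ground and injecting 1 A at node A, the 3-node admittance system at A, C, D solves to V_A = Z_AB = 126 - j2.408 Ω = 126∠-1.1° Ω.
Step 4 — Power factor: PF = cos(φ) = Re(Z)/|Z| = 126.03/126.05 = 0.9998.
Step 5 — Type: Im(Z) = -2.408 ⇒ leading (phase φ = -1.1°).

PF = 0.9998 (leading, φ = -1.1°)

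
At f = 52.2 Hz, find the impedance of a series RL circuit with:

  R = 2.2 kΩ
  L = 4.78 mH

Step 1 — Angular frequency: ω = 2π·f = 2π·52.2 = 328 rad/s.
Step 2 — Component impedances:
  R: Z = R = 2200 Ω
  L: Z = jωL = j·328·0.00478 = 0 + j1.568 Ω
Step 3 — Series combination: Z_total = R + L = 2200 + j1.568 Ω = 2200∠0.0° Ω.

Z = 2200 + j1.568 Ω = 2200∠0.0° Ω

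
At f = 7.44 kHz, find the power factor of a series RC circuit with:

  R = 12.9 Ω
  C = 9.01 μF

Step 1 — Angular frequency: ω = 2π·f = 2π·7440 = 4.675e+04 rad/s.
Step 2 — Component impedances:
  R: Z = R = 12.9 Ω
  C: Z = 1/(jωC) = -j/(ω·C) = 0 - j2.374 Ω
Step 3 — Series combination: Z_total = R + C = 12.9 - j2.374 Ω = 13.12∠-10.4° Ω.
Step 4 — Power factor: PF = cos(φ) = Re(Z)/|Z| = 12.9/13.117 = 0.9835.
Step 5 — Type: Im(Z) = -2.374 ⇒ leading (phase φ = -10.4°).

PF = 0.9835 (leading, φ = -10.4°)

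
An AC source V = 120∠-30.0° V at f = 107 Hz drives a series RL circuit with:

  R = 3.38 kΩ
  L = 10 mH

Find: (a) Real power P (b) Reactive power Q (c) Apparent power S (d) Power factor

Step 1 — Angular frequency: ω = 2π·f = 2π·107 = 672.3 rad/s.
Step 2 — Component impedances:
  R: Z = R = 3380 Ω
  L: Z = jωL = j·672.3·0.01 = 0 + j6.723 Ω
Step 3 — Series combination: Z_total = R + L = 3380 + j6.723 Ω = 3380∠0.1° Ω.
Step 4 — Source phasor: V = 120∠-30.0° V = 103.9 - j60 V.
Step 5 — Current: I = V / Z = 0.03071 - j0.01781 A = 0.0355∠-30.1° A.
Step 6 — Complex power: S = V·I* = 4.26 + j0.008474 VA.
Step 7 — Real power: P = Re(S) = 4.26 W.
Step 8 — Reactive power: Q = Im(S) = 0.008474 VAR.
Step 9 — Apparent power: |S| = 4.26 VA.
Step 10 — Power factor: PF = P/|S| = 1 (lagging).

(a) P = 4.26 W  (b) Q = 0.008474 VAR  (c) S = 4.26 VA  (d) PF = 1 (lagging)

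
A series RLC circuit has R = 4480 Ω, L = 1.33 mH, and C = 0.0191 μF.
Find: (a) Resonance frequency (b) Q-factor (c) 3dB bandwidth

Step 1 — Resonance: ω₀ = 1/√(LC) = 1/√(0.00133·1.91e-08) = 1.984e+05 rad/s.
Step 2 — f₀ = ω₀/(2π) = 3.158e+04 Hz.
Step 3 — Series Q: Q = ω₀L/R = 1.984e+05·0.00133/4480 = 0.0589.
Step 4 — Bandwidth: Δω = ω₀/Q = 3.368e+06 rad/s; BW = Δω/(2π) = 5.361e+05 Hz.

(a) f₀ = 3.158e+04 Hz  (b) Q = 0.0589  (c) BW = 5.361e+05 Hz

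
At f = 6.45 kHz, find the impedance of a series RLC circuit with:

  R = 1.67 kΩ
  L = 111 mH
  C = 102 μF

Step 1 — Angular frequency: ω = 2π·f = 2π·6450 = 4.053e+04 rad/s.
Step 2 — Component impedances:
  R: Z = R = 1670 Ω
  L: Z = jωL = j·4.053e+04·0.111 = 0 + j4498 Ω
  C: Z = 1/(jωC) = -j/(ω·C) = 0 - j0.2419 Ω
Step 3 — Series combination: Z_total = R + L + C = 1670 + j4498 Ω = 4798∠69.6° Ω.

Z = 1670 + j4498 Ω = 4798∠69.6° Ω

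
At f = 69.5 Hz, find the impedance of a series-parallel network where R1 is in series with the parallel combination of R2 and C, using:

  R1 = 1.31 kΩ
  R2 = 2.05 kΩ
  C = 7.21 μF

Step 1 — Angular frequency: ω = 2π·f = 2π·69.5 = 436.7 rad/s.
Step 2 — Component impedances:
  R1: Z = R = 1310 Ω
  R2: Z = R = 2050 Ω
  C: Z = 1/(jωC) = -j/(ω·C) = 0 - j317.6 Ω
Step 3 — Parallel branch: R2 || C = 1/(1/R2 + 1/C) = 48.06 - j310.2 Ω.
Step 4 — Series with R1: Z_total = R1 + (R2 || C) = 1358 - j310.2 Ω = 1393∠-12.9° Ω.

Z = 1358 - j310.2 Ω = 1393∠-12.9° Ω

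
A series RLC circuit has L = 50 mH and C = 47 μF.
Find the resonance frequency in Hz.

Step 1 — Resonance condition Im(Z)=0 gives ω₀ = 1/√(LC).
Step 2 — ω₀ = 1/√(0.05·4.7e-05) = 652.3 rad/s.
Step 3 — f₀ = ω₀/(2π) = 103.8 Hz.

f₀ = 103.8 Hz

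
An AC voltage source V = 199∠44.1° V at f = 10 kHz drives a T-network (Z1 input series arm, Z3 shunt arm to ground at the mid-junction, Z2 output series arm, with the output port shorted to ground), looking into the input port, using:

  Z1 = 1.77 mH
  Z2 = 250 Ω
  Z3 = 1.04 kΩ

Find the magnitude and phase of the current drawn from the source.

Step 1 — Angular frequency: ω = 2π·f = 2π·1e+04 = 6.283e+04 rad/s.
Step 2 — Component impedances:
  Z1: Z = jωL = j·6.283e+04·0.00177 = 0 + j111.2 Ω
  Z2: Z = R = 250 Ω
  Z3: Z = R = 1040 Ω
Step 3 — With the output port shorted to ground, the output series arm Z2 runs from the junction to ground; the shunt arm Z3 also runs from the junction to ground. They appear in parallel: Z3 || Z2 = 201.6 Ω.
Step 4 — Series with input arm Z1: Z_in = Z1 + (Z3 || Z2) = 201.6 + j111.2 Ω = 230.2∠28.9° Ω.
Step 5 — Source phasor: V = 199∠44.1° V = 142.9 + j138.5 V.
Step 6 — Ohm's law: I = V / Z_total = (142.9 + j138.5) / (201.6 + j111.2) = 0.8342 + j0.2268 A.
Step 7 — Convert to polar: |I| = 0.8645 A, ∠I = 15.2°.

I = 0.8645∠15.2° A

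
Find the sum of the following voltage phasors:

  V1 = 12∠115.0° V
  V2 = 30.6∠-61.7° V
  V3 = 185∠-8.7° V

Step 1 — Convert each phasor to rectangular form:
  V1 = 12·(cos(115.0°) + j·sin(115.0°)) = -5.071 + j10.88 V
  V2 = 30.6·(cos(-61.7°) + j·sin(-61.7°)) = 14.51 - j26.94 V
  V3 = 185·(cos(-8.7°) + j·sin(-8.7°)) = 182.9 - j27.98 V
Step 2 — Sum components: V_total = 192.3 - j44.05 V.
Step 3 — Convert to polar: |V_total| = 197.3 V, ∠V_total = -12.9°.

V_total = 197.3∠-12.9° V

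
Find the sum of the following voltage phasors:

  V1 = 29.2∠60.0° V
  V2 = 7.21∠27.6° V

Step 1 — Convert each phasor to rectangular form:
  V1 = 29.2·(cos(60.0°) + j·sin(60.0°)) = 14.6 + j25.29 V
  V2 = 7.21·(cos(27.6°) + j·sin(27.6°)) = 6.39 + j3.34 V
Step 2 — Sum components: V_total = 20.99 + j28.63 V.
Step 3 — Convert to polar: |V_total| = 35.5 V, ∠V_total = 53.8°.

V_total = 35.5∠53.8° V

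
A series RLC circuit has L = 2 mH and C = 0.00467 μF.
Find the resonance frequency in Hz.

Step 1 — Resonance condition Im(Z)=0 gives ω₀ = 1/√(LC).
Step 2 — ω₀ = 1/√(0.002·4.67e-09) = 3.272e+05 rad/s.
Step 3 — f₀ = ω₀/(2π) = 5.208e+04 Hz.

f₀ = 5.208e+04 Hz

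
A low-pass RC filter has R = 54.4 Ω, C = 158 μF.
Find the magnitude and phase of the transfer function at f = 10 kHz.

Step 1 — Angular frequency: ω = 2π·1e+04 = 6.283e+04 rad/s.
Step 2 — Transfer function: H(jω) = 1/(1 + jωRC).
Step 3 — Denominator: 1 + jωRC = 1 + j·6.283e+04·54.4·0.000158 = 1 + j540.1.
Step 4 — H = 3.429e-06 - j0.001852.
Step 5 — Magnitude: |H| = 0.001852 (-54.6 dB); phase: φ = -89.9°.

|H| = 0.001852 (-54.6 dB), φ = -89.9°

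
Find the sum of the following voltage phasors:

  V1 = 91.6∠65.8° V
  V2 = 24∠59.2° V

Step 1 — Convert each phasor to rectangular form:
  V1 = 91.6·(cos(65.8°) + j·sin(65.8°)) = 37.55 + j83.55 V
  V2 = 24·(cos(59.2°) + j·sin(59.2°)) = 12.29 + j20.62 V
Step 2 — Sum components: V_total = 49.84 + j104.2 V.
Step 3 — Convert to polar: |V_total| = 115.5 V, ∠V_total = 64.4°.

V_total = 115.5∠64.4° V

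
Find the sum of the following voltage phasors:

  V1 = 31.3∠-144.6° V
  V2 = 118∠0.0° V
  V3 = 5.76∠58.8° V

Step 1 — Convert each phasor to rectangular form:
  V1 = 31.3·(cos(-144.6°) + j·sin(-144.6°)) = -25.51 - j18.13 V
  V2 = 118·(cos(0.0°) + j·sin(0.0°)) = 118 V
  V3 = 5.76·(cos(58.8°) + j·sin(58.8°)) = 2.984 + j4.927 V
Step 2 — Sum components: V_total = 95.47 - j13.2 V.
Step 3 — Convert to polar: |V_total| = 96.38 V, ∠V_total = -7.9°.

V_total = 96.38∠-7.9° V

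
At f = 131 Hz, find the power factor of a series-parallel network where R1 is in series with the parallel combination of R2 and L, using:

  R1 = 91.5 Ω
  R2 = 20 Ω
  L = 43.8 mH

Step 1 — Angular frequency: ω = 2π·f = 2π·131 = 823.1 rad/s.
Step 2 — Component impedances:
  R1: Z = R = 91.5 Ω
  R2: Z = R = 20 Ω
  L: Z = jωL = j·823.1·0.0438 = 0 + j36.05 Ω
Step 3 — Parallel branch: R2 || L = 1/(1/R2 + 1/L) = 15.29 + j8.484 Ω.
Step 4 — Series with R1: Z_total = R1 + (R2 || L) = 106.8 + j8.484 Ω = 107.1∠4.5° Ω.
Step 5 — Power factor: PF = cos(φ) = Re(Z)/|Z| = 106.793/107.13 = 0.9969.
Step 6 — Type: Im(Z) = 8.484 ⇒ lagging (phase φ = 4.5°).

PF = 0.9969 (lagging, φ = 4.5°)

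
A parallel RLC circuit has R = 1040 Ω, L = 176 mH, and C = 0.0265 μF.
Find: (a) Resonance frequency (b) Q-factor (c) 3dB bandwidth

Step 1 — Resonance: ω₀ = 1/√(LC) = 1/√(0.176·2.65e-08) = 1.464e+04 rad/s.
Step 2 — f₀ = ω₀/(2π) = 2330 Hz.
Step 3 — Parallel Q: Q = R/(ω₀L) = 1040/(1.464e+04·0.176) = 0.4036.
Step 4 — Bandwidth: Δω = ω₀/Q = 3.628e+04 rad/s; BW = Δω/(2π) = 5775 Hz.

(a) f₀ = 2330 Hz  (b) Q = 0.4036  (c) BW = 5775 Hz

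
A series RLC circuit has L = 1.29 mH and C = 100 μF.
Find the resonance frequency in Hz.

Step 1 — Resonance condition Im(Z)=0 gives ω₀ = 1/√(LC).
Step 2 — ω₀ = 1/√(0.00129·0.0001) = 2784 rad/s.
Step 3 — f₀ = ω₀/(2π) = 443.1 Hz.

f₀ = 443.1 Hz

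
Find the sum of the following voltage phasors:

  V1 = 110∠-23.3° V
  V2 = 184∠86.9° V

Step 1 — Convert each phasor to rectangular form:
  V1 = 110·(cos(-23.3°) + j·sin(-23.3°)) = 101 - j43.51 V
  V2 = 184·(cos(86.9°) + j·sin(86.9°)) = 9.951 + j183.7 V
Step 2 — Sum components: V_total = 111 + j140.2 V.
Step 3 — Convert to polar: |V_total| = 178.8 V, ∠V_total = 51.6°.

V_total = 178.8∠51.6° V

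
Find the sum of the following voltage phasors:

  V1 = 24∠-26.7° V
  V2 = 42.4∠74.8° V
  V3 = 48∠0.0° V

Step 1 — Convert each phasor to rectangular form:
  V1 = 24·(cos(-26.7°) + j·sin(-26.7°)) = 21.44 - j10.78 V
  V2 = 42.4·(cos(74.8°) + j·sin(74.8°)) = 11.12 + j40.92 V
  V3 = 48·(cos(0.0°) + j·sin(0.0°)) = 48 V
Step 2 — Sum components: V_total = 80.56 + j30.13 V.
Step 3 — Convert to polar: |V_total| = 86.01 V, ∠V_total = 20.5°.

V_total = 86.01∠20.5° V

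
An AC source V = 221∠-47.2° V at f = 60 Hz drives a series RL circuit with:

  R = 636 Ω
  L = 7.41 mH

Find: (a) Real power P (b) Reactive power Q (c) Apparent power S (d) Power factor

Step 1 — Angular frequency: ω = 2π·f = 2π·60 = 377 rad/s.
Step 2 — Component impedances:
  R: Z = R = 636 Ω
  L: Z = jωL = j·377·0.00741 = 0 + j2.794 Ω
Step 3 — Series combination: Z_total = R + L = 636 + j2.794 Ω = 636∠0.3° Ω.
Step 4 — Source phasor: V = 221∠-47.2° V = 150.2 - j162.2 V.
Step 5 — Current: I = V / Z = 0.235 - j0.256 A = 0.3475∠-47.5° A.
Step 6 — Complex power: S = V·I* = 76.79 + j0.3373 VA.
Step 7 — Real power: P = Re(S) = 76.79 W.
Step 8 — Reactive power: Q = Im(S) = 0.3373 VAR.
Step 9 — Apparent power: |S| = 76.79 VA.
Step 10 — Power factor: PF = P/|S| = 1 (lagging).

(a) P = 76.79 W  (b) Q = 0.3373 VAR  (c) S = 76.79 VA  (d) PF = 1 (lagging)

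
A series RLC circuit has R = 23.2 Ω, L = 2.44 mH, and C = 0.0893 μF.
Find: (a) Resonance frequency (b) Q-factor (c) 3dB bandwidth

Step 1 — Resonance: ω₀ = 1/√(LC) = 1/√(0.00244·8.93e-08) = 6.775e+04 rad/s.
Step 2 — f₀ = ω₀/(2π) = 1.078e+04 Hz.
Step 3 — Series Q: Q = ω₀L/R = 6.775e+04·0.00244/23.2 = 7.125.
Step 4 — Bandwidth: Δω = ω₀/Q = 9508 rad/s; BW = Δω/(2π) = 1513 Hz.

(a) f₀ = 1.078e+04 Hz  (b) Q = 7.125  (c) BW = 1513 Hz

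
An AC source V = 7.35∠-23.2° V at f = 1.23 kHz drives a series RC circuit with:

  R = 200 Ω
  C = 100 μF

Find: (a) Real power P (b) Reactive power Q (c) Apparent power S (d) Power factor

Step 1 — Angular frequency: ω = 2π·f = 2π·1230 = 7728 rad/s.
Step 2 — Component impedances:
  R: Z = R = 200 Ω
  C: Z = 1/(jωC) = -j/(ω·C) = 0 - j1.294 Ω
Step 3 — Series combination: Z_total = R + C = 200 - j1.294 Ω = 200∠-0.4° Ω.
Step 4 — Source phasor: V = 7.35∠-23.2° V = 6.756 - j2.895 V.
Step 5 — Current: I = V / Z = 0.03387 - j0.01426 A = 0.03675∠-22.8° A.
Step 6 — Complex power: S = V·I* = 0.2701 - j0.001747 VA.
Step 7 — Real power: P = Re(S) = 0.2701 W.
Step 8 — Reactive power: Q = Im(S) = -0.001747 VAR.
Step 9 — Apparent power: |S| = 0.2701 VA.
Step 10 — Power factor: PF = P/|S| = 1 (leading).

(a) P = 0.2701 W  (b) Q = -0.001747 VAR  (c) S = 0.2701 VA  (d) PF = 1 (leading)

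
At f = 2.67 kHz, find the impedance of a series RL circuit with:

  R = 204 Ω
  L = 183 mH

Step 1 — Angular frequency: ω = 2π·f = 2π·2670 = 1.678e+04 rad/s.
Step 2 — Component impedances:
  R: Z = R = 204 Ω
  L: Z = jωL = j·1.678e+04·0.183 = 0 + j3070 Ω
Step 3 — Series combination: Z_total = R + L = 204 + j3070 Ω = 3077∠86.2° Ω.

Z = 204 + j3070 Ω = 3077∠86.2° Ω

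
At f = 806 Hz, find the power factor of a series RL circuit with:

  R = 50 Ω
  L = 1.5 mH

Step 1 — Angular frequency: ω = 2π·f = 2π·806 = 5064 rad/s.
Step 2 — Component impedances:
  R: Z = R = 50 Ω
  L: Z = jωL = j·5064·0.0015 = 0 + j7.596 Ω
Step 3 — Series combination: Z_total = R + L = 50 + j7.596 Ω = 50.57∠8.6° Ω.
Step 4 — Power factor: PF = cos(φ) = Re(Z)/|Z| = 50/50.57 = 0.9887.
Step 5 — Type: Im(Z) = 7.596 ⇒ lagging (phase φ = 8.6°).

PF = 0.9887 (lagging, φ = 8.6°)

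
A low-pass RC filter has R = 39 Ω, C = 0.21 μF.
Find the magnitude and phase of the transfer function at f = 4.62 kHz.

Step 1 — Angular frequency: ω = 2π·4620 = 2.903e+04 rad/s.
Step 2 — Transfer function: H(jω) = 1/(1 + jωRC).
Step 3 — Denominator: 1 + jωRC = 1 + j·2.903e+04·39·2.1e-07 = 1 + j0.2377.
Step 4 — H = 0.9465 - j0.225.
Step 5 — Magnitude: |H| = 0.9729 (-0.2 dB); phase: φ = -13.4°.

|H| = 0.9729 (-0.2 dB), φ = -13.4°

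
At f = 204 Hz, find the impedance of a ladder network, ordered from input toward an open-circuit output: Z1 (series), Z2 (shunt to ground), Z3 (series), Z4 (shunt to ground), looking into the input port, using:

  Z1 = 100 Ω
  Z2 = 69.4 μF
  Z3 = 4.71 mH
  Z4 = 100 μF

Step 1 — Angular frequency: ω = 2π·f = 2π·204 = 1282 rad/s.
Step 2 — Component impedances:
  Z1: Z = R = 100 Ω
  Z2: Z = 1/(jωC) = -j/(ω·C) = 0 - j11.24 Ω
  Z3: Z = jωL = j·1282·0.00471 = 0 + j6.037 Ω
  Z4: Z = 1/(jωC) = -j/(ω·C) = 0 - j7.802 Ω
Step 3 — Ladder network (open output): work backward from the far end, alternating series and parallel combinations. Z_in = 100 - j1.525 Ω = 100∠-0.9° Ω.

Z = 100 - j1.525 Ω = 100∠-0.9° Ω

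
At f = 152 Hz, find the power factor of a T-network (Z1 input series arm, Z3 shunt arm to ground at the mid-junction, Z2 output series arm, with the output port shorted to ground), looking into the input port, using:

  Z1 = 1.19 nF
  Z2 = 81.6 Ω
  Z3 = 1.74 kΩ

Step 1 — Angular frequency: ω = 2π·f = 2π·152 = 955 rad/s.
Step 2 — Component impedances:
  Z1: Z = 1/(jωC) = -j/(ω·C) = 0 - j8.799e+05 Ω
  Z2: Z = R = 81.6 Ω
  Z3: Z = R = 1740 Ω
Step 3 — With the output port shorted to ground, the output series arm Z2 runs from the junction to ground; the shunt arm Z3 also runs from the junction to ground. They appear in parallel: Z3 || Z2 = 77.94 Ω.
Step 4 — Series with input arm Z1: Z_in = Z1 + (Z3 || Z2) = 77.94 - j8.799e+05 Ω = 8.799e+05∠-90.0° Ω.
Step 5 — Power factor: PF = cos(φ) = Re(Z)/|Z| = 77.94/8.799e+05 = 8.858e-05.
Step 6 — Type: Im(Z) = -8.799e+05 ⇒ leading (phase φ = -90.0°).

PF = 8.858e-05 (leading, φ = -90.0°)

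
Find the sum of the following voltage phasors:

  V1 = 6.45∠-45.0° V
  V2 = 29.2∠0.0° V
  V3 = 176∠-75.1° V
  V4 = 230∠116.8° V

Step 1 — Convert each phasor to rectangular form:
  V1 = 6.45·(cos(-45.0°) + j·sin(-45.0°)) = 4.561 - j4.561 V
  V2 = 29.2·(cos(0.0°) + j·sin(0.0°)) = 29.2 V
  V3 = 176·(cos(-75.1°) + j·sin(-75.1°)) = 45.26 - j170.1 V
  V4 = 230·(cos(116.8°) + j·sin(116.8°)) = -103.7 + j205.3 V
Step 2 — Sum components: V_total = -24.69 + j30.65 V.
Step 3 — Convert to polar: |V_total| = 39.36 V, ∠V_total = 128.8°.

V_total = 39.36∠128.8° V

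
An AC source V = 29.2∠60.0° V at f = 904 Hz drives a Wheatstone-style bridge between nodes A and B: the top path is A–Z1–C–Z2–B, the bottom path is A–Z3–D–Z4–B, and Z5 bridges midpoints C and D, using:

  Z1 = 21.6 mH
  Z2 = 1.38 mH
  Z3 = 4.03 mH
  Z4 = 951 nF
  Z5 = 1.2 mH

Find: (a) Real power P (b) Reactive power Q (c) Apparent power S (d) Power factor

Step 1 — Angular frequency: ω = 2π·f = 2π·904 = 5680 rad/s.
Step 2 — Component impedances:
  Z1: Z = jωL = j·5680·0.0216 = 0 + j122.7 Ω
  Z2: Z = jωL = j·5680·0.00138 = 0 + j7.838 Ω
  Z3: Z = jωL = j·5680·0.00403 = 0 + j22.89 Ω
  Z4: Z = 1/(jωC) = -j/(ω·C) = 0 - j185.1 Ω
  Z5: Z = jωL = j·5680·0.0012 = 0 + j6.816 Ω
Step 3 — Bridge requires nodal analysis (the Z5 bridge couples midpoints C and D, so the two paths cannot be reduced to a simple series/parallel combination). Setting node B to ground and injecting 1 A at node A, the 3-node admittance system at A, C, D solves to V_A = Z_AB = 0 + j32.79 Ω = 32.79∠90.0° Ω.
Step 4 — Source phasor: V = 29.2∠60.0° V = 14.6 + j25.29 V.
Step 5 — Current: I = V / Z = 0.7711 - j0.4452 A = 0.8904∠-30.0° A.
Step 6 — Complex power: S = V·I* = 0 + j26 VA.
Step 7 — Real power: P = Re(S) = 0 W.
Step 8 — Reactive power: Q = Im(S) = 26 VAR.
Step 9 — Apparent power: |S| = 26 VA.
Step 10 — Power factor: PF = P/|S| = 0 (lagging).

(a) P = 0 W  (b) Q = 26 VAR  (c) S = 26 VA  (d) PF = 0 (lagging)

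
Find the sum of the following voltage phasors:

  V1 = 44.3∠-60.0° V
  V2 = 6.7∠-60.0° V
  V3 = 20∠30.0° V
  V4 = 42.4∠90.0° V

Step 1 — Convert each phasor to rectangular form:
  V1 = 44.3·(cos(-60.0°) + j·sin(-60.0°)) = 22.15 - j38.36 V
  V2 = 6.7·(cos(-60.0°) + j·sin(-60.0°)) = 3.35 - j5.802 V
  V3 = 20·(cos(30.0°) + j·sin(30.0°)) = 17.32 + j10 V
  V4 = 42.4·(cos(90.0°) + j·sin(90.0°)) = 0 + j42.4 V
Step 2 — Sum components: V_total = 42.82 + j8.233 V.
Step 3 — Convert to polar: |V_total| = 43.6 V, ∠V_total = 10.9°.

V_total = 43.6∠10.9° V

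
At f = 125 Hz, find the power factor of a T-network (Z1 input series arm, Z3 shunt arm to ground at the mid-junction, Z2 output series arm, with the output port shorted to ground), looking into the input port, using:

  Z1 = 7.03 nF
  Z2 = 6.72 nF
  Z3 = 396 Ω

Step 1 — Angular frequency: ω = 2π·f = 2π·125 = 785.4 rad/s.
Step 2 — Component impedances:
  Z1: Z = 1/(jωC) = -j/(ω·C) = 0 - j1.811e+05 Ω
  Z2: Z = 1/(jωC) = -j/(ω·C) = 0 - j1.895e+05 Ω
  Z3: Z = R = 396 Ω
Step 3 — With the output port shorted to ground, the output series arm Z2 runs from the junction to ground; the shunt arm Z3 also runs from the junction to ground. They appear in parallel: Z3 || Z2 = 396 - j0.8277 Ω.
Step 4 — Series with input arm Z1: Z_in = Z1 + (Z3 || Z2) = 396 - j1.811e+05 Ω = 1.811e+05∠-89.9° Ω.
Step 5 — Power factor: PF = cos(φ) = Re(Z)/|Z| = 396/1.8112e+05 = 0.002186.
Step 6 — Type: Im(Z) = -1.811e+05 ⇒ leading (phase φ = -89.9°).

PF = 0.002186 (leading, φ = -89.9°)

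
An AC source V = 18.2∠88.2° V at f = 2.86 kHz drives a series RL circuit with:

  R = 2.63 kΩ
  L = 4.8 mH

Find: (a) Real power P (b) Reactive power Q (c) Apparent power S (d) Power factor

Step 1 — Angular frequency: ω = 2π·f = 2π·2860 = 1.797e+04 rad/s.
Step 2 — Component impedances:
  R: Z = R = 2630 Ω
  L: Z = jωL = j·1.797e+04·0.0048 = 0 + j86.26 Ω
Step 3 — Series combination: Z_total = R + L = 2630 + j86.26 Ω = 2631∠1.9° Ω.
Step 4 — Source phasor: V = 18.2∠88.2° V = 0.5717 + j18.19 V.
Step 5 — Current: I = V / Z = 0.0004437 + j0.006902 A = 0.006916∠86.3° A.
Step 6 — Complex power: S = V·I* = 0.1258 + j0.004126 VA.
Step 7 — Real power: P = Re(S) = 0.1258 W.
Step 8 — Reactive power: Q = Im(S) = 0.004126 VAR.
Step 9 — Apparent power: |S| = 0.1259 VA.
Step 10 — Power factor: PF = P/|S| = 0.9995 (lagging).

(a) P = 0.1258 W  (b) Q = 0.004126 VAR  (c) S = 0.1259 VA  (d) PF = 0.9995 (lagging)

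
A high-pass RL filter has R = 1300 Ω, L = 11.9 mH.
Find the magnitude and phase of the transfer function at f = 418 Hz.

Step 1 — Angular frequency: ω = 2π·418 = 2626 rad/s.
Step 2 — Transfer function: H(jω) = jωL/(R + jωL).
Step 3 — Numerator jωL = j·31.25; denominator R + jωL = 1300 + j31.25.
Step 4 — H = 0.0005777 + j0.02403.
Step 5 — Magnitude: |H| = 0.02403 (-32.4 dB); phase: φ = 88.6°.

|H| = 0.02403 (-32.4 dB), φ = 88.6°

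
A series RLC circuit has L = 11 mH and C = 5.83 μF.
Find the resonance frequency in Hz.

Step 1 — Resonance condition Im(Z)=0 gives ω₀ = 1/√(LC).
Step 2 — ω₀ = 1/√(0.011·5.83e-06) = 3949 rad/s.
Step 3 — f₀ = ω₀/(2π) = 628.5 Hz.

f₀ = 628.5 Hz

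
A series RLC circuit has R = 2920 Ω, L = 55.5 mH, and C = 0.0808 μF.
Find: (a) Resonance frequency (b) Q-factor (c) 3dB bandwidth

Step 1 — Resonance: ω₀ = 1/√(LC) = 1/√(0.0555·8.08e-08) = 1.493e+04 rad/s.
Step 2 — f₀ = ω₀/(2π) = 2377 Hz.
Step 3 — Series Q: Q = ω₀L/R = 1.493e+04·0.0555/2920 = 0.2838.
Step 4 — Bandwidth: Δω = ω₀/Q = 5.261e+04 rad/s; BW = Δω/(2π) = 8374 Hz.

(a) f₀ = 2377 Hz  (b) Q = 0.2838  (c) BW = 8374 Hz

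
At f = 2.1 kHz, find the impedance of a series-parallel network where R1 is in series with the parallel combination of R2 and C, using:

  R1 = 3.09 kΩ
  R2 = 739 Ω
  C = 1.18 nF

Step 1 — Angular frequency: ω = 2π·f = 2π·2100 = 1.319e+04 rad/s.
Step 2 — Component impedances:
  R1: Z = R = 3090 Ω
  R2: Z = R = 739 Ω
  C: Z = 1/(jωC) = -j/(ω·C) = 0 - j6.423e+04 Ω
Step 3 — Parallel branch: R2 || C = 1/(1/R2 + 1/C) = 738.9 - j8.502 Ω.
Step 4 — Series with R1: Z_total = R1 + (R2 || C) = 3829 - j8.502 Ω = 3829∠-0.1° Ω.

Z = 3829 - j8.502 Ω = 3829∠-0.1° Ω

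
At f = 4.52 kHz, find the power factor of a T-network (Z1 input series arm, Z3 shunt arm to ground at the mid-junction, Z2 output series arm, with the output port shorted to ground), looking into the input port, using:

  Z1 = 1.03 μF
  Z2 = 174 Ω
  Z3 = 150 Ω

Step 1 — Angular frequency: ω = 2π·f = 2π·4520 = 2.84e+04 rad/s.
Step 2 — Component impedances:
  Z1: Z = 1/(jωC) = -j/(ω·C) = 0 - j34.19 Ω
  Z2: Z = R = 174 Ω
  Z3: Z = R = 150 Ω
Step 3 — With the output port shorted to ground, the output series arm Z2 runs from the junction to ground; the shunt arm Z3 also runs from the junction to ground. They appear in parallel: Z3 || Z2 = 80.56 Ω.
Step 4 — Series with input arm Z1: Z_in = Z1 + (Z3 || Z2) = 80.56 - j34.19 Ω = 87.51∠-23.0° Ω.
Step 5 — Power factor: PF = cos(φ) = Re(Z)/|Z| = 80.556/87.509 = 0.9205.
Step 6 — Type: Im(Z) = -34.19 ⇒ leading (phase φ = -23.0°).

PF = 0.9205 (leading, φ = -23.0°)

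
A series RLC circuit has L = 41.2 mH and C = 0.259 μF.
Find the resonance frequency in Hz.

Step 1 — Resonance condition Im(Z)=0 gives ω₀ = 1/√(LC).
Step 2 — ω₀ = 1/√(0.0412·2.59e-07) = 9681 rad/s.
Step 3 — f₀ = ω₀/(2π) = 1541 Hz.

f₀ = 1541 Hz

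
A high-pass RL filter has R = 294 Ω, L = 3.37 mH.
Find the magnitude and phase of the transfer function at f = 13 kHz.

Step 1 — Angular frequency: ω = 2π·1.3e+04 = 8.168e+04 rad/s.
Step 2 — Transfer function: H(jω) = jωL/(R + jωL).
Step 3 — Numerator jωL = j·275.3; denominator R + jωL = 294 + j275.3.
Step 4 — H = 0.4671 + j0.4989.
Step 5 — Magnitude: |H| = 0.6835 (-3.3 dB); phase: φ = 46.9°.

|H| = 0.6835 (-3.3 dB), φ = 46.9°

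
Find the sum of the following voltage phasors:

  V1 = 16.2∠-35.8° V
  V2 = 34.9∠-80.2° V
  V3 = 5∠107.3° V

Step 1 — Convert each phasor to rectangular form:
  V1 = 16.2·(cos(-35.8°) + j·sin(-35.8°)) = 13.14 - j9.476 V
  V2 = 34.9·(cos(-80.2°) + j·sin(-80.2°)) = 5.94 - j34.39 V
  V3 = 5·(cos(107.3°) + j·sin(107.3°)) = -1.487 + j4.774 V
Step 2 — Sum components: V_total = 17.59 - j39.09 V.
Step 3 — Convert to polar: |V_total| = 42.87 V, ∠V_total = -65.8°.

V_total = 42.87∠-65.8° V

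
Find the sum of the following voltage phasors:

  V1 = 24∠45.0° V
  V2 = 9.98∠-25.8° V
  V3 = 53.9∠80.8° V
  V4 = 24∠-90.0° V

Step 1 — Convert each phasor to rectangular form:
  V1 = 24·(cos(45.0°) + j·sin(45.0°)) = 16.97 + j16.97 V
  V2 = 9.98·(cos(-25.8°) + j·sin(-25.8°)) = 8.985 - j4.344 V
  V3 = 53.9·(cos(80.8°) + j·sin(80.8°)) = 8.618 + j53.21 V
  V4 = 24·(cos(-90.0°) + j·sin(-90.0°)) = 0 - j24 V
Step 2 — Sum components: V_total = 34.57 + j41.83 V.
Step 3 — Convert to polar: |V_total| = 54.27 V, ∠V_total = 50.4°.

V_total = 54.27∠50.4° V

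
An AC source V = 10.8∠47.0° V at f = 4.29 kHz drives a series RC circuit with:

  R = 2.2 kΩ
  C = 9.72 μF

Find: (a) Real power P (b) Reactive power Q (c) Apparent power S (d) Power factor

Step 1 — Angular frequency: ω = 2π·f = 2π·4290 = 2.695e+04 rad/s.
Step 2 — Component impedances:
  R: Z = R = 2200 Ω
  C: Z = 1/(jωC) = -j/(ω·C) = 0 - j3.817 Ω
Step 3 — Series combination: Z_total = R + C = 2200 - j3.817 Ω = 2200∠-0.1° Ω.
Step 4 — Source phasor: V = 10.8∠47.0° V = 7.366 + j7.899 V.
Step 5 — Current: I = V / Z = 0.003342 + j0.003596 A = 0.004909∠47.1° A.
Step 6 — Complex power: S = V·I* = 0.05302 - j9.198e-05 VA.
Step 7 — Real power: P = Re(S) = 0.05302 W.
Step 8 — Reactive power: Q = Im(S) = -9.198e-05 VAR.
Step 9 — Apparent power: |S| = 0.05302 VA.
Step 10 — Power factor: PF = P/|S| = 1 (leading).

(a) P = 0.05302 W  (b) Q = -9.198e-05 VAR  (c) S = 0.05302 VA  (d) PF = 1 (leading)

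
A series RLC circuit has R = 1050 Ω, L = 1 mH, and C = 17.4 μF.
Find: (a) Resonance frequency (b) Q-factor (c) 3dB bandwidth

Step 1 — Resonance: ω₀ = 1/√(LC) = 1/√(0.001·1.74e-05) = 7581 rad/s.
Step 2 — f₀ = ω₀/(2π) = 1207 Hz.
Step 3 — Series Q: Q = ω₀L/R = 7581·0.001/1050 = 0.00722.
Step 4 — Bandwidth: Δω = ω₀/Q = 1.05e+06 rad/s; BW = Δω/(2π) = 1.671e+05 Hz.

(a) f₀ = 1207 Hz  (b) Q = 0.00722  (c) BW = 1.671e+05 Hz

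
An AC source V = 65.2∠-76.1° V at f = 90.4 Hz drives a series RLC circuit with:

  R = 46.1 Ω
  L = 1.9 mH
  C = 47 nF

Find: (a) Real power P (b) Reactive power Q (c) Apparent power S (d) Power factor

Step 1 — Angular frequency: ω = 2π·f = 2π·90.4 = 568 rad/s.
Step 2 — Component impedances:
  R: Z = R = 46.1 Ω
  L: Z = jωL = j·568·0.0019 = 0 + j1.079 Ω
  C: Z = 1/(jωC) = -j/(ω·C) = 0 - j3.746e+04 Ω
Step 3 — Series combination: Z_total = R + L + C = 46.1 - j3.746e+04 Ω = 3.746e+04∠-89.9° Ω.
Step 4 — Source phasor: V = 65.2∠-76.1° V = 15.66 - j63.29 V.
Step 5 — Current: I = V / Z = 0.00169 + j0.0004161 A = 0.001741∠13.8° A.
Step 6 — Complex power: S = V·I* = 0.0001397 - j0.1135 VA.
Step 7 — Real power: P = Re(S) = 0.0001397 W.
Step 8 — Reactive power: Q = Im(S) = -0.1135 VAR.
Step 9 — Apparent power: |S| = 0.1135 VA.
Step 10 — Power factor: PF = P/|S| = 0.001231 (leading).

(a) P = 0.0001397 W  (b) Q = -0.1135 VAR  (c) S = 0.1135 VA  (d) PF = 0.001231 (leading)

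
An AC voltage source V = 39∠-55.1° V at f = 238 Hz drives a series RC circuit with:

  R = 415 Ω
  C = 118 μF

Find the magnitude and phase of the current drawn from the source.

Step 1 — Angular frequency: ω = 2π·f = 2π·238 = 1495 rad/s.
Step 2 — Component impedances:
  R: Z = R = 415 Ω
  C: Z = 1/(jωC) = -j/(ω·C) = 0 - j5.667 Ω
Step 3 — Series combination: Z_total = R + C = 415 - j5.667 Ω = 415∠-0.8° Ω.
Step 4 — Source phasor: V = 39∠-55.1° V = 22.31 - j31.99 V.
Step 5 — Ohm's law: I = V / Z_total = (22.31 - j31.99) / (415 - j5.667) = 0.05481 - j0.07633 A.
Step 6 — Convert to polar: |I| = 0.09397 A, ∠I = -54.3°.

I = 0.09397∠-54.3° A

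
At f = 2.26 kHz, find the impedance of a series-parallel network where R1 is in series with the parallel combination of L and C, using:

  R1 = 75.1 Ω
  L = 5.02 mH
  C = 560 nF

Step 1 — Angular frequency: ω = 2π·f = 2π·2260 = 1.42e+04 rad/s.
Step 2 — Component impedances:
  R1: Z = R = 75.1 Ω
  L: Z = jωL = j·1.42e+04·0.00502 = 0 + j71.28 Ω
  C: Z = 1/(jωC) = -j/(ω·C) = 0 - j125.8 Ω
Step 3 — Parallel branch: L || C = 1/(1/L + 1/C) = 0 + j164.6 Ω.
Step 4 — Series with R1: Z_total = R1 + (L || C) = 75.1 + j164.6 Ω = 180.9∠65.5° Ω.

Z = 75.1 + j164.6 Ω = 180.9∠65.5° Ω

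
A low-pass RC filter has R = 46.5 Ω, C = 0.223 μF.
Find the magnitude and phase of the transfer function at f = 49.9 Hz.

Step 1 — Angular frequency: ω = 2π·49.9 = 313.5 rad/s.
Step 2 — Transfer function: H(jω) = 1/(1 + jωRC).
Step 3 — Denominator: 1 + jωRC = 1 + j·313.5·46.5·2.23e-07 = 1 + j0.003251.
Step 4 — H = 1 - j0.003251.
Step 5 — Magnitude: |H| = 1 (-0.0 dB); phase: φ = -0.2°.

|H| = 1 (-0.0 dB), φ = -0.2°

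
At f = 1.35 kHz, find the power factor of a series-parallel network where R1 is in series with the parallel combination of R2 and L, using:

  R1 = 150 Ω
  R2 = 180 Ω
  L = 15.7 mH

Step 1 — Angular frequency: ω = 2π·f = 2π·1350 = 8482 rad/s.
Step 2 — Component impedances:
  R1: Z = R = 150 Ω
  R2: Z = R = 180 Ω
  L: Z = jωL = j·8482·0.0157 = 0 + j133.2 Ω
Step 3 — Parallel branch: R2 || L = 1/(1/R2 + 1/L) = 63.67 + j86.06 Ω.
Step 4 — Series with R1: Z_total = R1 + (R2 || L) = 213.7 + j86.06 Ω = 230.4∠21.9° Ω.
Step 5 — Power factor: PF = cos(φ) = Re(Z)/|Z| = 213.67/230.35 = 0.9276.
Step 6 — Type: Im(Z) = 86.06 ⇒ lagging (phase φ = 21.9°).

PF = 0.9276 (lagging, φ = 21.9°)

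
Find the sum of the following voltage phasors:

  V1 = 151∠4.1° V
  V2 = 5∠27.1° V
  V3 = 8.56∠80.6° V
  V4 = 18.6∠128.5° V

Step 1 — Convert each phasor to rectangular form:
  V1 = 151·(cos(4.1°) + j·sin(4.1°)) = 150.6 + j10.8 V
  V2 = 5·(cos(27.1°) + j·sin(27.1°)) = 4.451 + j2.278 V
  V3 = 8.56·(cos(80.6°) + j·sin(80.6°)) = 1.398 + j8.445 V
  V4 = 18.6·(cos(128.5°) + j·sin(128.5°)) = -11.58 + j14.56 V
Step 2 — Sum components: V_total = 144.9 + j36.08 V.
Step 3 — Convert to polar: |V_total| = 149.3 V, ∠V_total = 14.0°.

V_total = 149.3∠14.0° V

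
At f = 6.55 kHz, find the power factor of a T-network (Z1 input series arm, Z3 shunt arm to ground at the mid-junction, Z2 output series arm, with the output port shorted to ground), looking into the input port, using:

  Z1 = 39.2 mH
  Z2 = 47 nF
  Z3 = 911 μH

Step 1 — Angular frequency: ω = 2π·f = 2π·6550 = 4.115e+04 rad/s.
Step 2 — Component impedances:
  Z1: Z = jωL = j·4.115e+04·0.0392 = 0 + j1613 Ω
  Z2: Z = 1/(jωC) = -j/(ω·C) = 0 - j517 Ω
  Z3: Z = jωL = j·4.115e+04·0.000911 = 0 + j37.49 Ω
Step 3 — With the output port shorted to ground, the output series arm Z2 runs from the junction to ground; the shunt arm Z3 also runs from the junction to ground. They appear in parallel: Z3 || Z2 = 0 + j40.42 Ω.
Step 4 — Series with input arm Z1: Z_in = Z1 + (Z3 || Z2) = 0 + j1654 Ω = 1654∠90.0° Ω.
Step 5 — Power factor: PF = cos(φ) = Re(Z)/|Z| = 0/1654 = 0.
Step 6 — Type: Im(Z) = 1654 ⇒ lagging (phase φ = 90.0°).

PF = 0 (lagging, φ = 90.0°)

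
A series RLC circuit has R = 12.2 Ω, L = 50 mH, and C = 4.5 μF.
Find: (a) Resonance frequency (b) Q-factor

Step 1 — Resonance condition Im(Z)=0 gives ω₀ = 1/√(LC).
Step 2 — ω₀ = 1/√(0.05·4.5e-06) = 2108 rad/s.
Step 3 — f₀ = ω₀/(2π) = 335.5 Hz.
Step 4 — Series Q: Q = ω₀L/R = 2108·0.05/12.2 = 8.64.

(a) f₀ = 335.5 Hz  (b) Q = 8.64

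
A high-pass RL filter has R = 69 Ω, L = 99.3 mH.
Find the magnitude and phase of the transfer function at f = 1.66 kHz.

Step 1 — Angular frequency: ω = 2π·1660 = 1.043e+04 rad/s.
Step 2 — Transfer function: H(jω) = jωL/(R + jωL).
Step 3 — Numerator jωL = j·1036; denominator R + jωL = 69 + j1036.
Step 4 — H = 0.9956 + j0.06633.
Step 5 — Magnitude: |H| = 0.9978 (-0.0 dB); phase: φ = 3.8°.

|H| = 0.9978 (-0.0 dB), φ = 3.8°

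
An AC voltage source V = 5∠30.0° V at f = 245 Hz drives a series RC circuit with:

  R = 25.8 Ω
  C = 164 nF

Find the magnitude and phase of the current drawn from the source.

Step 1 — Angular frequency: ω = 2π·f = 2π·245 = 1539 rad/s.
Step 2 — Component impedances:
  R: Z = R = 25.8 Ω
  C: Z = 1/(jωC) = -j/(ω·C) = 0 - j3961 Ω
Step 3 — Series combination: Z_total = R + C = 25.8 - j3961 Ω = 3961∠-89.6° Ω.
Step 4 — Source phasor: V = 5∠30.0° V = 4.33 + j2.5 V.
Step 5 — Ohm's law: I = V / Z_total = (4.33 + j2.5) / (25.8 - j3961) = -0.000624 + j0.001097 A.
Step 6 — Convert to polar: |I| = 0.001262 A, ∠I = 119.6°.

I = 0.001262∠119.6° A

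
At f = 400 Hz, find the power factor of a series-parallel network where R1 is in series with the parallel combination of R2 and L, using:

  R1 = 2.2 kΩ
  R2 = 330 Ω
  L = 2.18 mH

Step 1 — Angular frequency: ω = 2π·f = 2π·400 = 2513 rad/s.
Step 2 — Component impedances:
  R1: Z = R = 2200 Ω
  R2: Z = R = 330 Ω
  L: Z = jωL = j·2513·0.00218 = 0 + j5.479 Ω
Step 3 — Parallel branch: R2 || L = 1/(1/R2 + 1/L) = 0.09094 + j5.477 Ω.
Step 4 — Series with R1: Z_total = R1 + (R2 || L) = 2200 + j5.477 Ω = 2200∠0.1° Ω.
Step 5 — Power factor: PF = cos(φ) = Re(Z)/|Z| = 2200/2200 = 1.
Step 6 — Type: Im(Z) = 5.477 ⇒ lagging (phase φ = 0.1°).

PF = 1 (lagging, φ = 0.1°)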